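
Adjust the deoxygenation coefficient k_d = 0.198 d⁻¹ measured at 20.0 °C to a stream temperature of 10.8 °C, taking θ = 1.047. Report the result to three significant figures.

k_d ≈ 0.130 d⁻¹

k_d(T₂) = k_d(T₁) · θ^(T₂−T₁) = 0.198 × 1.047^(10.8−20.0)
= 0.198 × 1.047^-9.20 = 0.198 × 0.6554 = 0.1298 d⁻¹.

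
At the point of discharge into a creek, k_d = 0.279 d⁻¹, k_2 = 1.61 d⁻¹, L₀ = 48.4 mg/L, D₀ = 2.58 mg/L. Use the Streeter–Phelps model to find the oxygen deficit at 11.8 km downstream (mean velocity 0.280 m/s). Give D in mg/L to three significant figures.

D ≈ 5.40 mg/L

Travel time t = x/v = 11.8 km / (0.280 m/s) = 11800 m / 0.280 m/s = 42140 s = 0.4878 d.
k_d L₀/(k_2−k_d) = 0.279×48.4/(1.61−0.279) = 13.50/1.331 = 10.15 mg/L.
e^(−k_d t) = e^(−0.279×0.4878) = 0.8728; e^(−k_2 t) = e^(−1.61×0.4878) = 0.4560.
D = 10.15 × (0.8728 − 0.4560) + 2.58 × 0.4560 = 4.228 + 1.176 = 5.405 mg/L.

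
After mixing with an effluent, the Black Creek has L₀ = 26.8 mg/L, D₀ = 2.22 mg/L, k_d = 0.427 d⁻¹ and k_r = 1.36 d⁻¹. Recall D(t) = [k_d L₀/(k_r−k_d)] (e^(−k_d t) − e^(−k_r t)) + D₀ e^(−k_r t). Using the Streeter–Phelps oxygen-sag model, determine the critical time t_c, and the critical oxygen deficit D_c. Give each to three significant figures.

At the critical point dD/dt = 0, so k_d L₀ e^(−k_d t) = k_r D. Substituting D(t) from the Streeter–Phelps equation and solving for t gives
t_c = ln[(k_r/k_d)(1 − D₀(k_r−k_d)/(k_d L₀))] / (k_r−k_d).
Here k_r−k_d = 0.9330 d⁻¹ and 1 − D₀(k_r−k_d)/(k_d L₀) = 1 − 2.22×0.9330/(0.427×26.8) = 0.8190, so
t_c = ln(3.185 × 0.8190) / 0.9330 = 0.9588 / 0.9330 = 1.028 d.
D_c = (k_d/k_r) L₀ e^(−k_d t_c) = (0.427/1.36) × 26.8 × e^(−0.427×1.028) = 0.3140 × 26.8 × 0.6448 = 5.426 mg/L.

t_c ≈ 1.03 d; D_c ≈ 5.43 mg/L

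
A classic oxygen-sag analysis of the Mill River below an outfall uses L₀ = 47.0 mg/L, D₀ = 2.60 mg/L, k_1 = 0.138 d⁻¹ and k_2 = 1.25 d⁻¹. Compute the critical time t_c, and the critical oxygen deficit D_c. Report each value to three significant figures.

At the critical point dD/dt = 0, so k_1 L₀ e^(−k_1 t) = k_2 D. Substituting D(t) from the Streeter–Phelps equation and solving for t gives
t_c = ln[(k_2/k_1)(1 − D₀(k_2−k_1)/(k_1 L₀))] / (k_2−k_1).
Here k_2−k_1 = 1.112 d⁻¹ and 1 − D₀(k_2−k_1)/(k_1 L₀) = 1 − 2.60×1.112/(0.138×47.0) = 0.5542, so
t_c = ln(9.058 × 0.5542) / 1.112 = 1.613 / 1.112 = 1.451 d.
D_c = (k_1/k_2) L₀ e^(−k_1 t_c) = (0.138/1.25) × 47.0 × e^(−0.138×1.451) = 0.1104 × 47.0 × 0.8185 = 4.247 mg/L.

t_c ≈ 1.45 d; D_c ≈ 4.25 mg/L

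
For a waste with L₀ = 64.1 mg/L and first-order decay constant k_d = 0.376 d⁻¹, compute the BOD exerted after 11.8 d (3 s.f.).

y_t = L₀(1 − e^(−k_d t)) = 64.1 × (1 − e^(−0.376×11.8))
= 64.1 × (1 − 0.01183) = 64.1 × 0.9882 = 63.34 mg/L.

y ≈ 63.3 mg/L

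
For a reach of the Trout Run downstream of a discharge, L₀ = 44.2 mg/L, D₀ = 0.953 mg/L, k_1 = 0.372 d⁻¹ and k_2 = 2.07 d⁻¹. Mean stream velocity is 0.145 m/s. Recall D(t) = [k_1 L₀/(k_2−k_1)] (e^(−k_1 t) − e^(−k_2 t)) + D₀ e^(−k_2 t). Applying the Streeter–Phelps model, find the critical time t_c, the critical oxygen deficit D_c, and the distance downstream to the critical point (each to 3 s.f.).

t_c ≈ 0.950 d; D_c ≈ 5.58 mg/L; x_c ≈ 11.9 km

At the critical point dD/dt = 0, so k_1 L₀ e^(−k_1 t) = k_2 D. Substituting D(t) from the Streeter–Phelps equation and solving for t gives
t_c = ln[(k_2/k_1)(1 − D₀(k_2−k_1)/(k_1 L₀))] / (k_2−k_1).
Here k_2−k_1 = 1.698 d⁻¹ and 1 − D₀(k_2−k_1)/(k_1 L₀) = 1 − 0.953×1.698/(0.372×44.2) = 0.9016, so
t_c = ln(5.565 × 0.9016) / 1.698 = 1.613 / 1.698 = 0.9498 d.
L(t_c) = L₀ e^(−k_1 t_c) = 44.2 × 0.7023 = 31.04 mg/L, and at the critical point k_2 D_c = k_1 L, so D_c = (0.372/2.07) × 31.04 = 5.579 mg/L.
x_c = v t_c = 0.145 m/s × 0.9498 d × 86400 s/d = 11900 m ≈ 11.9 km.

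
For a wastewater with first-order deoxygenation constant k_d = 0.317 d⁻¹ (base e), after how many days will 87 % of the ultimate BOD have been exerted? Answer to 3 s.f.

y/L₀ = 1 − e^(−k_d t) = 0.87 ⇒ e^(−k_d t) = 0.130
t = −ln(0.130) / 0.317 = 2.040 / 0.317 = 6.436 d.

t ≈ 6.44 d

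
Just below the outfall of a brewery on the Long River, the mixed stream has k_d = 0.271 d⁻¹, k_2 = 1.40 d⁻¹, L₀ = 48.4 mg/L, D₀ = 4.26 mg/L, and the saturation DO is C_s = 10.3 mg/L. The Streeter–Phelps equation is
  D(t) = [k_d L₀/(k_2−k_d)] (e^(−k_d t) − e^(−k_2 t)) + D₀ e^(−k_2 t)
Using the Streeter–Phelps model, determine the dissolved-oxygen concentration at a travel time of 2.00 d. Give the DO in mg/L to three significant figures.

DO ≈ 3.99 mg/L

k_d L₀/(k_2−k_d) = 0.271×48.4/(1.40−0.271) = 13.12/1.129 = 11.62 mg/L.
e^(−k_d t) = e^(−0.271×2.000) = 0.5816; e^(−k_2 t) = e^(−1.40×2.000) = 0.06081.
D = 11.62 × (0.5816 − 0.06081) + 4.26 × 0.06081 = 6.050 + 0.2591 = 6.309 mg/L.
DO = C_s − D = 10.3 − 6.309 = 3.991 mg/L.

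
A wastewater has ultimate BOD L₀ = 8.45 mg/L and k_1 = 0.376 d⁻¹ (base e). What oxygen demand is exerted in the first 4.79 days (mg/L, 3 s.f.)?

y_t = L₀(1 − e^(−k_1 t)) = 8.45 × (1 − e^(−0.376×4.79))
= 8.45 × (1 − 0.1651) = 8.45 × 0.8349 = 7.055 mg/L.

y ≈ 7.05 mg/L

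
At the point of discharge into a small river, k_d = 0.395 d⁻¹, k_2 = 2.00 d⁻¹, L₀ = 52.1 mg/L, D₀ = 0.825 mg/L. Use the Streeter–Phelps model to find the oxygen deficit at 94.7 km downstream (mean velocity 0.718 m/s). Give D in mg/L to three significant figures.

Travel time t = x/v = 94.7 km / (0.718 m/s) = 94700 m / 0.718 m/s = 131900 s = 1.527 d.
k_d L₀/(k_2−k_d) = 0.395×52.1/(2.00−0.395) = 20.58/1.605 = 12.82 mg/L.
e^(−k_d t) = e^(−0.395×1.527) = 0.5472; e^(−k_2 t) = e^(−2.00×1.527) = 0.04721.
D = 12.82 × (0.5472 − 0.04721) + 0.825 × 0.04721 = 6.411 + 0.03895 = 6.450 mg/L.

D ≈ 6.45 mg/L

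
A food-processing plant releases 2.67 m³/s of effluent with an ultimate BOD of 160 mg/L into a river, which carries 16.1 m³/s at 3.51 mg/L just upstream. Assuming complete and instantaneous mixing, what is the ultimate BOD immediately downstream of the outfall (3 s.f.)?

Flow-weighted mixing: C = (Q_r C_r + Q_w C_w)/(Q_r + Q_w)
= (16.1×3.51 + 2.67×160)/(16.1 + 2.67) = 483.7/18.77 = 25.77 mg/L.

25.8 mg/L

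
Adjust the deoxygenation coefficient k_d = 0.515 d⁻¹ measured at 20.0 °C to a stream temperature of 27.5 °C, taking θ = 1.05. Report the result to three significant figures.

k_d ≈ 0.743 d⁻¹

k_d(T₂) = k_d(T₁) · θ^(T₂−T₁) = 0.515 × 1.05^(27.5−20.0)
= 0.515 × 1.05^7.50 = 0.515 × 1.442 = 0.7426 d⁻¹.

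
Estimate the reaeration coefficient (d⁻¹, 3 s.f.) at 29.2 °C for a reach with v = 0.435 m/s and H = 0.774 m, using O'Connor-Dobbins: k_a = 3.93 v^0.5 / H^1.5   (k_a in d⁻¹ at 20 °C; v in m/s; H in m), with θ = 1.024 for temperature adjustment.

k_a ≈ 4.73 d⁻¹

k_a(20) = 3.93 × 0.435^0.5 / 0.774^1.5 = 3.93 × 0.6595 / 0.6809 = 3.806 d⁻¹.
k_a(29.2) = 3.806 × 1.024^(29.2−20) = 3.806 × 1.244 = 4.735 d⁻¹.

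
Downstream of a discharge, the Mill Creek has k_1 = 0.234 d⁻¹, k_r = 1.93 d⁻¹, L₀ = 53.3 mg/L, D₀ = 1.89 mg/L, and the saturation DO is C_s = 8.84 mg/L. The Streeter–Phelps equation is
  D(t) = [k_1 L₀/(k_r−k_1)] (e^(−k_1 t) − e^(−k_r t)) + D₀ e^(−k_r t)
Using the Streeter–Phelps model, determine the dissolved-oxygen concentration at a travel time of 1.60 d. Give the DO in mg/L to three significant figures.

DO ≈ 4.03 mg/L

k_1 L₀/(k_r−k_1) = 0.234×53.3/(1.93−0.234) = 12.47/1.696 = 7.354 mg/L.
e^(−k_1 t) = e^(−0.234×1.600) = 0.6877; e^(−k_r t) = e^(−1.93×1.600) = 0.04559.
D = 7.354 × (0.6877 − 0.04559) + 1.89 × 0.04559 = 4.722 + 0.08617 = 4.808 mg/L.
DO = C_s − D = 8.84 − 4.808 = 4.032 mg/L.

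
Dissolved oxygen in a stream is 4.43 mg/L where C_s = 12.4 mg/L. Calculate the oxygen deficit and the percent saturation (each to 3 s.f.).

D = C_s − C = 12.4 − 4.43 = 7.97 mg/L.
% saturation = 4.43/12.4 × 100 = 35.7 %.

D ≈ 7.97 mg/L; 35.7 % saturation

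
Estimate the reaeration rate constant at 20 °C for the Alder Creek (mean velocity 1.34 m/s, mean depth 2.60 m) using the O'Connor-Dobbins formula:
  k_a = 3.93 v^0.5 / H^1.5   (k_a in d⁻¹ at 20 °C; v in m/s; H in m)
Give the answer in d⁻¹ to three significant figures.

k_a ≈ 1.09 d⁻¹

k_a = 3.93 × 1.34^0.5 / 2.60^1.5 = 3.93 × 1.158 / 4.192 = 1.085 d⁻¹.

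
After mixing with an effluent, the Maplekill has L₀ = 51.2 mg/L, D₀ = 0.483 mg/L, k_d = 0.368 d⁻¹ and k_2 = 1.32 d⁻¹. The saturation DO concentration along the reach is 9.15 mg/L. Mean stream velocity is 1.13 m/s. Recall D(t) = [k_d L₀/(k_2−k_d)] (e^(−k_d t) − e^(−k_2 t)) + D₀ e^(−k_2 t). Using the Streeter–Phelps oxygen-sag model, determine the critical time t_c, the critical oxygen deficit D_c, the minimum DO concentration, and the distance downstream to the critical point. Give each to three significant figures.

t_c ≈ 1.32 d; D_c ≈ 8.80 mg/L; min DO ≈ 0.355 mg/L; x_c ≈ 128 km

With k_2/k_d = 3.587 and 1 − D₀(k_2−k_d)/(k_d L₀) = 0.9756,
t_c = ln(3.587 × 0.9756) / (1.32 − 0.368) = ln(3.499) / 0.9520 = 1.253/0.9520 = 1.316 d.
D_c = (k_d/k_2) L₀ e^(−k_d t_c) = (0.368/1.32) × 51.2 × e^(−0.368×1.316) = 0.2788 × 51.2 × 0.6162 = 8.795 mg/L.
Minimum DO = C_s − D_c = 9.15 − 8.795 = 0.3545 mg/L.
x_c = v t_c = 1.13 m/s × 1.316 d × 86400 s/d = 128500 m ≈ 128 km.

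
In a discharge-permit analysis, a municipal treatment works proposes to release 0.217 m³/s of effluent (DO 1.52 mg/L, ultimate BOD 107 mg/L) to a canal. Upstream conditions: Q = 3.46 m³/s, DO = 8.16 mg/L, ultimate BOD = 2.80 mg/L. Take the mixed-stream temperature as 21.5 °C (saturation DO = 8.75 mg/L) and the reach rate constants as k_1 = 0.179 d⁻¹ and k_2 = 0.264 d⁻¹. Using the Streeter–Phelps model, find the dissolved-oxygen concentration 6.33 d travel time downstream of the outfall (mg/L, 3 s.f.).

Mixed DO = (3.46×8.16 + 0.217×1.52)/(3.46+0.217) = 28.56/3.677 = 7.768 mg/L.
Mixed L₀ = (3.46×2.80 + 0.217×107)/(3.677) = 32.91/3.677 = 8.949 mg/L.
Initial deficit D₀ = C_s − DO₀ = 8.75 − 7.768 = 0.9819 mg/L.
D(6.33) = [0.179×8.949/(0.264−0.179)](e^(−0.179×6.33) − e^(−0.264×6.33)) + 0.9819 e^(−0.264×6.33)
= 18.85 × (0.3220 − 0.1880) + 0.9819 × 0.1880 = 2.710 mg/L.
DO = 8.75 − 2.710 = 6.040 mg/L.

DO ≈ 6.04 mg/L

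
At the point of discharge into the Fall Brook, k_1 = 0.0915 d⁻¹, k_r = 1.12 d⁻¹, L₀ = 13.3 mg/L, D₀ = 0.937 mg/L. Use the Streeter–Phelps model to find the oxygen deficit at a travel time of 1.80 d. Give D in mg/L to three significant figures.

D ≈ 0.971 mg/L

k_1 L₀/(k_r−k_1) = 0.0915×13.3/(1.12−0.0915) = 1.217/1.029 = 1.183 mg/L.
e^(−k_1 t) = e^(−0.0915×1.800) = 0.8481; e^(−k_r t) = e^(−1.12×1.800) = 0.1332.
D = 1.183 × (0.8481 − 0.1332) + 0.937 × 0.1332 = 0.8460 + 0.1248 = 0.9708 mg/L.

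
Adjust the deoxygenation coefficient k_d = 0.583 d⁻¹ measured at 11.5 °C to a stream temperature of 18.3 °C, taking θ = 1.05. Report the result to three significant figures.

k_d ≈ 0.812 d⁻¹

k_d(T₂) = k_d(T₁) · θ^(T₂−T₁) = 0.583 × 1.05^(18.3−11.5)
= 0.583 × 1.05^6.80 = 0.583 × 1.393 = 0.8124 d⁻¹.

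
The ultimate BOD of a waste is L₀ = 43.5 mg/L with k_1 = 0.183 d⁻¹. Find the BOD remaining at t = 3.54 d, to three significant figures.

L_t = L₀ e^(−k_1 t) = 43.5 × e^(−0.183×3.54) = 43.5 × 0.5232 = 22.76 mg/L.

L ≈ 22.8 mg/L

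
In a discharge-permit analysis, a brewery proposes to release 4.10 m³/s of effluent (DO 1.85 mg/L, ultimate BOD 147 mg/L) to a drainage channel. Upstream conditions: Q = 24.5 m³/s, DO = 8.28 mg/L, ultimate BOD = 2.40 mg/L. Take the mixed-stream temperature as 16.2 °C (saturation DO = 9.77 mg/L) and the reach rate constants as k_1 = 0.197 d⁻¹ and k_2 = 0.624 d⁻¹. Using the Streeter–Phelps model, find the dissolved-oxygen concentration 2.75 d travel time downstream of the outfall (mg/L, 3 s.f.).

DO ≈ 5.05 mg/L

Mixed DO = (24.5×8.28 + 4.10×1.85)/(24.5+4.10) = 210.4/28.60 = 7.358 mg/L.
Mixed L₀ = (24.5×2.40 + 4.10×147)/(28.60) = 661.5/28.60 = 23.13 mg/L.
Initial deficit D₀ = C_s − DO₀ = 9.77 − 7.358 = 2.412 mg/L.
D(2.75) = [0.197×23.13/(0.624−0.197)](e^(−0.197×2.75) − e^(−0.624×2.75)) + 2.412 e^(−0.624×2.75)
= 10.67 × (0.5817 − 0.1798) + 2.412 × 0.1798 = 4.723 mg/L.
DO = 9.77 − 4.723 = 5.047 mg/L.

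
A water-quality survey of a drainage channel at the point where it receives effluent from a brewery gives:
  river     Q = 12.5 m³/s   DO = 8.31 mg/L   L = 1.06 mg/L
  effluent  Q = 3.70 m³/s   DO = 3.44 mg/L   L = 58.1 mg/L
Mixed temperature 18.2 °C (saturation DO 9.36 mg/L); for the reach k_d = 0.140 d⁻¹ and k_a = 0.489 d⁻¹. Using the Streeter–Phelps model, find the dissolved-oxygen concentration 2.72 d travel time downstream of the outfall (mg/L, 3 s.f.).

Mixed DO = (12.5×8.31 + 3.70×3.44)/(12.5+3.70) = 116.6/16.20 = 7.198 mg/L.
Mixed L₀ = (12.5×1.06 + 3.70×58.1)/(16.20) = 228.2/16.20 = 14.09 mg/L.
Initial deficit D₀ = C_s − DO₀ = 9.36 − 7.198 = 2.162 mg/L.
D(2.72) = [0.140×14.09/(0.489−0.140)](e^(−0.140×2.72) − e^(−0.489×2.72)) + 2.162 e^(−0.489×2.72)
= 5.651 × (0.6833 − 0.2645) + 2.162 × 0.2645 = 2.939 mg/L.
DO = 9.36 − 2.939 = 6.421 mg/L.

DO ≈ 6.42 mg/L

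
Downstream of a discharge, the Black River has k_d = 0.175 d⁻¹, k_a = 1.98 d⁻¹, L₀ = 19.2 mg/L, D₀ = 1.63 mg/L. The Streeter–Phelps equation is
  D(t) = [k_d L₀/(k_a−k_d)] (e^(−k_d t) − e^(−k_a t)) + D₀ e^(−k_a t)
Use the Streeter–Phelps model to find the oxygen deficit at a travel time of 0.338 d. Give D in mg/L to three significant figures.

D ≈ 1.64 mg/L

k_d L₀/(k_a−k_d) = 0.175×19.2/(1.98−0.175) = 3.360/1.805 = 1.861 mg/L.
e^(−k_d t) = e^(−0.175×0.3380) = 0.9426; e^(−k_a t) = e^(−1.98×0.3380) = 0.5121.
D = 1.861 × (0.9426 − 0.5121) + 1.63 × 0.5121 = 0.8013 + 0.8347 = 1.636 mg/L.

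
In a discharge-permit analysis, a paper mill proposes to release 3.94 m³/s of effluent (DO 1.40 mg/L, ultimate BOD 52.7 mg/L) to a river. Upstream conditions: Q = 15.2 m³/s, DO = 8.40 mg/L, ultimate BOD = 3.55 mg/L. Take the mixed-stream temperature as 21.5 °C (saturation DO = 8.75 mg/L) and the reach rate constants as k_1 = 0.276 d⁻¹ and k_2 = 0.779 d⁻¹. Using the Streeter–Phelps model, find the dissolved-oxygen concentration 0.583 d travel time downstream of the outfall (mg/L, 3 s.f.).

DO ≈ 5.99 mg/L

Mixed DO = (15.2×8.40 + 3.94×1.40)/(15.2+3.94) = 133.2/19.14 = 6.959 mg/L.
Mixed L₀ = (15.2×3.55 + 3.94×52.7)/(19.14) = 261.6/19.14 = 13.67 mg/L.
Initial deficit D₀ = C_s − DO₀ = 8.75 − 6.959 = 1.791 mg/L.
D(0.583) = [0.276×13.67/(0.779−0.276)](e^(−0.276×0.583) − e^(−0.779×0.583)) + 1.791 e^(−0.779×0.583)
= 7.500 × (0.8514 − 0.6350) + 1.791 × 0.6350 = 2.760 mg/L.
DO = 8.75 − 2.760 = 5.990 mg/L.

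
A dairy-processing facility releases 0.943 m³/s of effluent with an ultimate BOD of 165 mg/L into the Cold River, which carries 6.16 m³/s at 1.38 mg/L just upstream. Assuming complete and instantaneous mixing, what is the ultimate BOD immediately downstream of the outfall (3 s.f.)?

23.1 mg/L

Flow-weighted mixing: C = (Q_r C_r + Q_w C_w)/(Q_r + Q_w)
= (6.16×1.38 + 0.943×165)/(6.16 + 0.943) = 164.1/7.103 = 23.10 mg/L.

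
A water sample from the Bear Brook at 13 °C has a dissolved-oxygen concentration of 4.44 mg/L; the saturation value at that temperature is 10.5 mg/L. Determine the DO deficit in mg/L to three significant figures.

D ≈ 6.06 mg/L

D = C_s − C = 10.5 − 4.44 = 6.06 mg/L.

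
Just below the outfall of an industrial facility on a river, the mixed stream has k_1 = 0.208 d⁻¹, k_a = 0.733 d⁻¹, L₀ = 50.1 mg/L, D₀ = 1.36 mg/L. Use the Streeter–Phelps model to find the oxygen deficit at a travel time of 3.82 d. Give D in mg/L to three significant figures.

k_1 L₀/(k_a−k_1) = 0.208×50.1/(0.733−0.208) = 10.42/0.5250 = 19.85 mg/L.
e^(−k_1 t) = e^(−0.208×3.820) = 0.4518; e^(−k_a t) = e^(−0.733×3.820) = 0.06081.
D = 19.85 × (0.4518 − 0.06081) + 1.36 × 0.06081 = 7.760 + 0.08270 = 7.843 mg/L.

D ≈ 7.84 mg/L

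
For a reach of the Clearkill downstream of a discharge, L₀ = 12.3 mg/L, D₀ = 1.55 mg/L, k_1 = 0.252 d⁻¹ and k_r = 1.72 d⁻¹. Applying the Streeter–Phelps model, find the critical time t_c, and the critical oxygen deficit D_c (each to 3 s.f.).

t_c = [1/(k_r−k_1)] ln[(k_r/k_1)(1 − D₀(k_r−k_1)/(k_1 L₀))]
= [1/(1.72−0.252)] ln[(1.72/0.252)(1 − 1.55×1.468/(0.252×12.3))]
= (1/1.468) ln[6.825 × 0.2659] = 0.6812 × ln(1.815) = 0.6812 × 0.5960 = 0.4060 d.
L(t_c) = L₀ e^(−k_1 t_c) = 12.3 × 0.9027 = 11.10 mg/L, and at the critical point k_r D_c = k_1 L, so D_c = (0.252/1.72) × 11.10 = 1.627 mg/L.

t_c ≈ 0.406 d; D_c ≈ 1.63 mg/L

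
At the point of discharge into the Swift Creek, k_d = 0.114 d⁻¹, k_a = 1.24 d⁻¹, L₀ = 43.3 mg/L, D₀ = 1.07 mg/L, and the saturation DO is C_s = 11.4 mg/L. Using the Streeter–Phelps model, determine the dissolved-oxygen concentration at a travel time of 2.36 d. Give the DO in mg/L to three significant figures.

DO ≈ 8.23 mg/L

k_d L₀/(k_a−k_d) = 0.114×43.3/(1.24−0.114) = 4.936/1.126 = 4.384 mg/L.
e^(−k_d t) = e^(−0.114×2.360) = 0.7641; e^(−k_a t) = e^(−1.24×2.360) = 0.05359.
D = 4.384 × (0.7641 − 0.05359) + 1.07 × 0.05359 = 3.115 + 0.05734 = 3.172 mg/L.
DO = C_s − D = 11.4 − 3.172 = 8.228 mg/L.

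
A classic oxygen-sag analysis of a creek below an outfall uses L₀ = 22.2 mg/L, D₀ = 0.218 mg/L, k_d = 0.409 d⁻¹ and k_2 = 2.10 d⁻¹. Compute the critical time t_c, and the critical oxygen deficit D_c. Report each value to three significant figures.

t_c ≈ 0.943 d; D_c ≈ 2.94 mg/L

At the critical point dD/dt = 0, so k_d L₀ e^(−k_d t) = k_2 D. Substituting D(t) from the Streeter–Phelps equation and solving for t gives
t_c = ln[(k_2/k_d)(1 − D₀(k_2−k_d)/(k_d L₀))] / (k_2−k_d).
Here k_2−k_d = 1.691 d⁻¹ and 1 − D₀(k_2−k_d)/(k_d L₀) = 1 − 0.218×1.691/(0.409×22.2) = 0.9594, so
t_c = ln(5.134 × 0.9594) / 1.691 = 1.595 / 1.691 = 0.9430 d.
L(t_c) = L₀ e^(−k_d t_c) = 22.2 × 0.6800 = 15.10 mg/L, and at the critical point k_2 D_c = k_d L, so D_c = (0.409/2.10) × 15.10 = 2.940 mg/L.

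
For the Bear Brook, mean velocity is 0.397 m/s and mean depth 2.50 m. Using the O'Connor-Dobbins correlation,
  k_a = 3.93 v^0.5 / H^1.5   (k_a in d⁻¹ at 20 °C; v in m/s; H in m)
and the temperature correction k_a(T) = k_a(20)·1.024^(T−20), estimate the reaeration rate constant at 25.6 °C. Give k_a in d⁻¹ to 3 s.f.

k_a(20) = 3.93 × 0.397^0.5 / 2.50^1.5 = 3.93 × 0.6301 / 3.953 = 0.6264 d⁻¹.
k_a(25.6) = 0.6264 × 1.024^(25.6−20) = 0.6264 × 1.142 = 0.7154 d⁻¹.

k_a ≈ 0.715 d⁻¹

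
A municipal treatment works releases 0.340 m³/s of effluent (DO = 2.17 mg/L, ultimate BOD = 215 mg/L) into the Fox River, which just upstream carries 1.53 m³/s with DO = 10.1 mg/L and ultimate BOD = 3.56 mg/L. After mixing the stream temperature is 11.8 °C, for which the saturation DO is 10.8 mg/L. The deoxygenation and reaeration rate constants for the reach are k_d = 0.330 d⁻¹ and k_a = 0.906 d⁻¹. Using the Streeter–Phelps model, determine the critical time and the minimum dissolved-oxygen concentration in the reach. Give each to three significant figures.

Mixed DO = (1.53×10.1 + 0.340×2.17)/(1.53+0.340) = 16.19/1.870 = 8.658 mg/L.
Mixed L₀ = (1.53×3.56 + 0.340×215)/(1.870) = 78.55/1.870 = 42.00 mg/L.
Initial deficit D₀ = C_s − DO₀ = 10.8 − 8.658 = 2.142 mg/L.
t_c = (1/0.5760) ln[(0.906/0.330)(1 − 2.142×0.5760/(0.330×42.00))] = 1.736 × ln(2.501) = 1.592 d.
D_c = (0.330/0.906) × 42.00 × e^(−0.330×1.592) = 0.3642 × 42.00 × 0.5914 = 9.049 mg/L.
Minimum DO = 10.8 − 9.049 = 1.751 mg/L.

t_c ≈ 1.59 d; minimum DO ≈ 1.75 mg/L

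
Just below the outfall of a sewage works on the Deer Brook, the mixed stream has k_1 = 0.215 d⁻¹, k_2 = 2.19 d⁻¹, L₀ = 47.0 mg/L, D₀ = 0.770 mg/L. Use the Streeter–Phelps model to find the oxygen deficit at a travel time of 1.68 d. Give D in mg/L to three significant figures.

k_1 L₀/(k_2−k_1) = 0.215×47.0/(2.19−0.215) = 10.11/1.975 = 5.116 mg/L.
e^(−k_1 t) = e^(−0.215×1.680) = 0.6968; e^(−k_2 t) = e^(−2.19×1.680) = 0.02524.
D = 5.116 × (0.6968 − 0.02524) + 0.770 × 0.02524 = 3.436 + 0.01944 = 3.456 mg/L.

D ≈ 3.46 mg/L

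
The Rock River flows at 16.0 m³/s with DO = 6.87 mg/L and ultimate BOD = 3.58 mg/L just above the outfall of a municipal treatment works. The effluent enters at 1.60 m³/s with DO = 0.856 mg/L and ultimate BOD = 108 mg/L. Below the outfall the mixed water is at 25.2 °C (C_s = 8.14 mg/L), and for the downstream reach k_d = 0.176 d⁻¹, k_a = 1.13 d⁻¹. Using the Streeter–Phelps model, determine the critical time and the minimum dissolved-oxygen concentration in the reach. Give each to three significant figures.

Mixed DO = (16.0×6.87 + 1.60×0.856)/(16.0+1.60) = 111.3/17.60 = 6.323 mg/L.
Mixed L₀ = (16.0×3.58 + 1.60×108)/(17.60) = 230.1/17.60 = 13.07 mg/L.
Initial deficit D₀ = C_s − DO₀ = 8.14 − 6.323 = 1.817 mg/L.
t_c = (1/0.9540) ln[(1.13/0.176)(1 − 1.817×0.9540/(0.176×13.07))] = 1.048 × ln(1.584) = 0.4821 d.
D_c = (0.176/1.13) × 13.07 × e^(−0.176×0.4821) = 0.1558 × 13.07 × 0.9186 = 1.870 mg/L.
Minimum DO = 8.14 − 1.870 = 6.270 mg/L.

t_c ≈ 0.482 d; minimum DO ≈ 6.27 mg/L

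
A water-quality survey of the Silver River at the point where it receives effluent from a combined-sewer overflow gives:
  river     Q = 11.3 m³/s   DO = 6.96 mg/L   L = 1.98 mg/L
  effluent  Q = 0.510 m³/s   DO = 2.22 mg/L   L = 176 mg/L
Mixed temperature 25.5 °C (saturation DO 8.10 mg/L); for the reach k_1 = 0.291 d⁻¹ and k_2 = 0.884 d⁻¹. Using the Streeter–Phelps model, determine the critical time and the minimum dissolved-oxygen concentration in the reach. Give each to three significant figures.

t_c ≈ 1.30 d; minimum DO ≈ 5.96 mg/L

Mixed DO = (11.3×6.96 + 0.510×2.22)/(11.3+0.510) = 79.78/11.81 = 6.755 mg/L.
Mixed L₀ = (11.3×1.98 + 0.510×176)/(11.81) = 112.1/11.81 = 9.495 mg/L.
Initial deficit D₀ = C_s − DO₀ = 8.10 − 6.755 = 1.345 mg/L.
t_c = (1/0.5930) ln[(0.884/0.291)(1 − 1.345×0.5930/(0.291×9.495))] = 1.686 × ln(2.161) = 1.300 d.
D_c = (0.291/0.884) × 9.495 × e^(−0.291×1.300) = 0.3292 × 9.495 × 0.6851 = 2.141 mg/L.
Minimum DO = 8.10 − 2.141 = 5.959 mg/L.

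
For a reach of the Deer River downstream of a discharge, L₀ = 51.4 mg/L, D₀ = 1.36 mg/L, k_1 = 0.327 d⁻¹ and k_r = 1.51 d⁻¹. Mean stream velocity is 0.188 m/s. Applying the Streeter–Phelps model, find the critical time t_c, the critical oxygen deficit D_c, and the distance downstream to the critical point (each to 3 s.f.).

t_c ≈ 1.21 d; D_c ≈ 7.50 mg/L; x_c ≈ 19.6 km

With k_r/k_1 = 4.618 and 1 − D₀(k_r−k_1)/(k_1 L₀) = 0.9043,
t_c = ln(4.618 × 0.9043) / (1.51 − 0.327) = ln(4.176) / 1.183 = 1.429/1.183 = 1.208 d.
D_c = (k_1/k_r) L₀ e^(−k_1 t_c) = (0.327/1.51) × 51.4 × e^(−0.327×1.208) = 0.2166 × 51.4 × 0.6736 = 7.498 mg/L.
x_c = v t_c = 0.188 m/s × 1.208 d × 86400 s/d = 19620 m ≈ 19.6 km.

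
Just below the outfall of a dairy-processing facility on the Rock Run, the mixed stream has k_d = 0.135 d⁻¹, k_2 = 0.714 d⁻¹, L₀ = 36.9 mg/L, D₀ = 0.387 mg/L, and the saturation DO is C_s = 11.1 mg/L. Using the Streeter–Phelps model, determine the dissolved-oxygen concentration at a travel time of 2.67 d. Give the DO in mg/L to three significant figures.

k_d L₀/(k_2−k_d) = 0.135×36.9/(0.714−0.135) = 4.982/0.5790 = 8.604 mg/L.
e^(−k_d t) = e^(−0.135×2.670) = 0.6974; e^(−k_2 t) = e^(−0.714×2.670) = 0.1486.
D = 8.604 × (0.6974 − 0.1486) + 0.387 × 0.1486 = 4.721 + 0.05751 = 4.779 mg/L.
DO = C_s − D = 11.1 − 4.779 = 6.321 mg/L.

DO ≈ 6.32 mg/L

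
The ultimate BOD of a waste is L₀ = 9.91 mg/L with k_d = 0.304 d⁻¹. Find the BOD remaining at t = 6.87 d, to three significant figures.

L ≈ 1.23 mg/L

L_t = L₀ e^(−k_d t) = 9.91 × e^(−0.304×6.87) = 9.91 × 0.1239 = 1.228 mg/L.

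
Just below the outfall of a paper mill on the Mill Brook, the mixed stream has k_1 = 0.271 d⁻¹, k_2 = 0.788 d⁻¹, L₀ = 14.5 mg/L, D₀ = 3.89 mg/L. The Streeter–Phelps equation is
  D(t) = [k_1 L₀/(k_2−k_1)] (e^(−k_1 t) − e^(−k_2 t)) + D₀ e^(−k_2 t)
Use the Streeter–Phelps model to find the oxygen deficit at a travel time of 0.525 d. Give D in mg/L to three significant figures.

k_1 L₀/(k_2−k_1) = 0.271×14.5/(0.788−0.271) = 3.930/0.5170 = 7.601 mg/L.
e^(−k_1 t) = e^(−0.271×0.5250) = 0.8674; e^(−k_2 t) = e^(−0.788×0.5250) = 0.6612.
D = 7.601 × (0.8674 − 0.6612) + 3.89 × 0.6612 = 1.567 + 2.572 = 4.139 mg/L.

D ≈ 4.14 mg/L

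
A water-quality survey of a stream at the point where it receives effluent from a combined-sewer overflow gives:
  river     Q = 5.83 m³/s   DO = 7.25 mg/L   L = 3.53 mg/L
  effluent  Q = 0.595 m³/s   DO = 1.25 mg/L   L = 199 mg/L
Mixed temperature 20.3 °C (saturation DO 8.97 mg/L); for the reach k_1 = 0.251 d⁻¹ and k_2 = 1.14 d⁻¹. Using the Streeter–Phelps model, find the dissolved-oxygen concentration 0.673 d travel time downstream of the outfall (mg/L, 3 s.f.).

Mixed DO = (5.83×7.25 + 0.595×1.25)/(5.83+0.595) = 43.01/6.425 = 6.694 mg/L.
Mixed L₀ = (5.83×3.53 + 0.595×199)/(6.425) = 139.0/6.425 = 21.63 mg/L.
Initial deficit D₀ = C_s − DO₀ = 8.97 − 6.694 = 2.276 mg/L.
D(0.673) = [0.251×21.63/(1.14−0.251)](e^(−0.251×0.673) − e^(−1.14×0.673)) + 2.276 e^(−1.14×0.673)
= 6.108 × (0.8446 − 0.4643) + 2.276 × 0.4643 = 3.379 mg/L.
DO = 8.97 − 3.379 = 5.591 mg/L.

DO ≈ 5.59 mg/L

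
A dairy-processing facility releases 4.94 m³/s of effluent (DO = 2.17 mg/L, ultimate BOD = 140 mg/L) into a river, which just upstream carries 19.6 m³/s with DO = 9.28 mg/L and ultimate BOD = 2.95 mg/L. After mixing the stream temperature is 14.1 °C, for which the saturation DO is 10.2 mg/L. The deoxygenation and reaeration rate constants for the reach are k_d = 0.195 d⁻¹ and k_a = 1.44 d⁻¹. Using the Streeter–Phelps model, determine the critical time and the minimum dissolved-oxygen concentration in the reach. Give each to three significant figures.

t_c ≈ 1.06 d; minimum DO ≈ 6.84 mg/L

Mixed DO = (19.6×9.28 + 4.94×2.17)/(19.6+4.94) = 192.6/24.54 = 7.849 mg/L.
Mixed L₀ = (19.6×2.95 + 4.94×140)/(24.54) = 749.4/24.54 = 30.54 mg/L.
Initial deficit D₀ = C_s − DO₀ = 10.2 − 7.849 = 2.351 mg/L.
t_c = (1/1.245) ln[(1.44/0.195)(1 − 2.351×1.245/(0.195×30.54))] = 0.8032 × ln(3.755) = 1.063 d.
D_c = (0.195/1.44) × 30.54 × e^(−0.195×1.063) = 0.1354 × 30.54 × 0.8128 = 3.361 mg/L.
Minimum DO = 10.2 − 3.361 = 6.839 mg/L.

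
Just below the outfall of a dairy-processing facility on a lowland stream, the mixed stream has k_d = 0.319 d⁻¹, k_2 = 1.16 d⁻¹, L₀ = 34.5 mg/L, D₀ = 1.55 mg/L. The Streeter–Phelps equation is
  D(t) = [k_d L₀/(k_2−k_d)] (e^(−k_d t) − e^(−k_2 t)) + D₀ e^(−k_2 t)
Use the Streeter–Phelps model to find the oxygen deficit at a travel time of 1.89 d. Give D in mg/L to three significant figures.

k_d L₀/(k_2−k_d) = 0.319×34.5/(1.16−0.319) = 11.01/0.8410 = 13.09 mg/L.
e^(−k_d t) = e^(−0.319×1.890) = 0.5472; e^(−k_2 t) = e^(−1.16×1.890) = 0.1116.
D = 13.09 × (0.5472 − 0.1116) + 1.55 × 0.1116 = 5.700 + 0.1731 = 5.873 mg/L.

D ≈ 5.87 mg/L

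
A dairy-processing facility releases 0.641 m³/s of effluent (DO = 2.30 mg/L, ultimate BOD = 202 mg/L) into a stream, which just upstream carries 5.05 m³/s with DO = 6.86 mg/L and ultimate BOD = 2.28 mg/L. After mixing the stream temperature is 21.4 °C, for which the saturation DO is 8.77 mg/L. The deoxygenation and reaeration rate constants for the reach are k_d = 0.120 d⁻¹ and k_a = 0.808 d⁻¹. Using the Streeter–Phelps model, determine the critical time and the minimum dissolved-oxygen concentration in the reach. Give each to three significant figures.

t_c ≈ 1.58 d; minimum DO ≈ 5.72 mg/L

Mixed DO = (5.05×6.86 + 0.641×2.30)/(5.05+0.641) = 36.12/5.691 = 6.346 mg/L.
Mixed L₀ = (5.05×2.28 + 0.641×202)/(5.691) = 141.0/5.691 = 24.78 mg/L.
Initial deficit D₀ = C_s − DO₀ = 8.77 − 6.346 = 2.424 mg/L.
t_c = (1/0.6880) ln[(0.808/0.120)(1 − 2.424×0.6880/(0.120×24.78))] = 1.453 × ln(2.957) = 1.576 d.
D_c = (0.120/0.808) × 24.78 × e^(−0.120×1.576) = 0.1485 × 24.78 × 0.8277 = 3.046 mg/L.
Minimum DO = 8.77 − 3.046 = 5.724 mg/L.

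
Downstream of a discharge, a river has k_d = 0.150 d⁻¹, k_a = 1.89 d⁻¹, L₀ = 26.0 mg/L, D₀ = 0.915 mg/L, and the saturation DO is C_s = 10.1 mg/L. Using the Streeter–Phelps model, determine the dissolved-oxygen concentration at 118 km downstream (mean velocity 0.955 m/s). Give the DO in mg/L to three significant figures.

DO ≈ 8.38 mg/L

Travel time t = x/v = 118 km / (0.955 m/s) = 118000 m / 0.955 m/s = 123600 s = 1.430 d.
k_d L₀/(k_a−k_d) = 0.150×26.0/(1.89−0.150) = 3.900/1.740 = 2.241 mg/L.
e^(−k_d t) = e^(−0.150×1.430) = 0.8069; e^(−k_a t) = e^(−1.89×1.430) = 0.06701.
D = 2.241 × (0.8069 − 0.06701) + 0.915 × 0.06701 = 1.658 + 0.06132 = 1.720 mg/L.
DO = C_s − D = 10.1 − 1.720 = 8.380 mg/L.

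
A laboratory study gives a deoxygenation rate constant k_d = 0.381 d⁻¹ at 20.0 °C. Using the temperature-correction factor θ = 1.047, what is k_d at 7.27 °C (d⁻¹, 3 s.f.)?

k_d(T₂) = k_d(T₁) · θ^(T₂−T₁) = 0.381 × 1.047^(7.27−20.0)
= 0.381 × 1.047^-12.7 = 0.381 × 0.5573 = 0.2123 d⁻¹.

k_d ≈ 0.212 d⁻¹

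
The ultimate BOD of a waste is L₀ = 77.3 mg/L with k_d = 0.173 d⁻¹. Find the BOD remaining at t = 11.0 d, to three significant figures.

L ≈ 11.5 mg/L

L_t = L₀ e^(−k_d t) = 77.3 × e^(−0.173×11.0) = 77.3 × 0.1491 = 11.53 mg/L.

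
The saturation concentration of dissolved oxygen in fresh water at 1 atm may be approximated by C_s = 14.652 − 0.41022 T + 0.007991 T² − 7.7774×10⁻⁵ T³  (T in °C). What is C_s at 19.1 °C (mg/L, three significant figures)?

C_s = 14.652 − 0.41022×19.1 + 0.007991×19.1² − 7.7774×10⁻⁵×19.1³ = 9.190 mg/L.

C_s ≈ 9.19 mg/L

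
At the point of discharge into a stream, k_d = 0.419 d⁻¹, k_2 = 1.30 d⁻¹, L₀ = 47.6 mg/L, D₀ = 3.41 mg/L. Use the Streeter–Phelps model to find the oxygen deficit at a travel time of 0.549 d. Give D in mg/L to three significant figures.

k_d L₀/(k_2−k_d) = 0.419×47.6/(1.30−0.419) = 19.94/0.8810 = 22.64 mg/L.
e^(−k_d t) = e^(−0.419×0.5490) = 0.7945; e^(−k_2 t) = e^(−1.30×0.5490) = 0.4898.
D = 22.64 × (0.7945 − 0.4898) + 3.41 × 0.4898 = 6.897 + 1.670 = 8.568 mg/L.

D ≈ 8.57 mg/L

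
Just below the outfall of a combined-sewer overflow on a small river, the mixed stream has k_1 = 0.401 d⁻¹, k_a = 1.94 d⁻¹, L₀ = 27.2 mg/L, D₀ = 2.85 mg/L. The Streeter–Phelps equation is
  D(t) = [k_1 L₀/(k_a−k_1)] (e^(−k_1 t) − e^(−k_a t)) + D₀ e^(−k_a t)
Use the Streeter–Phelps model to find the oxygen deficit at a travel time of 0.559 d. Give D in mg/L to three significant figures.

k_1 L₀/(k_a−k_1) = 0.401×27.2/(1.94−0.401) = 10.91/1.539 = 7.087 mg/L.
e^(−k_1 t) = e^(−0.401×0.5590) = 0.7992; e^(−k_a t) = e^(−1.94×0.5590) = 0.3381.
D = 7.087 × (0.7992 − 0.3381) + 2.85 × 0.3381 = 3.268 + 0.9635 = 4.231 mg/L.

D ≈ 4.23 mg/L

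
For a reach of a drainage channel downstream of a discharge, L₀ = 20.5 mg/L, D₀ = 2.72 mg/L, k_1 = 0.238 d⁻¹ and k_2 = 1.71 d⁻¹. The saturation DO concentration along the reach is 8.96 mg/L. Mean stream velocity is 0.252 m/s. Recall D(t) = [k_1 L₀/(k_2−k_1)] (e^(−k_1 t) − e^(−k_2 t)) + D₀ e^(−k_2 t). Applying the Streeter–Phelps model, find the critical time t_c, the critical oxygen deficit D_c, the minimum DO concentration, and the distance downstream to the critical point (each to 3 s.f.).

t_c ≈ 0.172 d; D_c ≈ 2.74 mg/L; min DO ≈ 6.22 mg/L; x_c ≈ 3.75 km

With k_2/k_1 = 7.185 and 1 − D₀(k_2−k_1)/(k_1 L₀) = 0.1794,
t_c = ln(7.185 × 0.1794) / (1.71 − 0.238) = ln(1.289) / 1.472 = 0.2537/1.472 = 0.1723 d.
D_c = (k_1/k_2) L₀ e^(−k_1 t_c) = (0.238/1.71) × 20.5 × e^(−0.238×0.1723) = 0.1392 × 20.5 × 0.9598 = 2.739 mg/L.
Minimum DO = C_s − D_c = 8.96 − 2.739 = 6.221 mg/L.
x_c = v t_c = 0.252 m/s × 0.1723 d × 86400 s/d = 3752 m ≈ 3.75 km.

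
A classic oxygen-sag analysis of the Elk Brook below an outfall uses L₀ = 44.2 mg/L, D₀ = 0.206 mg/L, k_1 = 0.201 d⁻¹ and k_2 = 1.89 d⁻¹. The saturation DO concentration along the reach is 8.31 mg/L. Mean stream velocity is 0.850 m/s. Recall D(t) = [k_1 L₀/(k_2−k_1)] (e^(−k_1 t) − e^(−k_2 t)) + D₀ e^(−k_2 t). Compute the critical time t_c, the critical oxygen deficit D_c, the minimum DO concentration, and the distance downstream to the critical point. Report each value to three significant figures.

t_c ≈ 1.30 d; D_c ≈ 3.62 mg/L; min DO ≈ 4.69 mg/L; x_c ≈ 95.7 km

With k_2/k_1 = 9.403 and 1 − D₀(k_2−k_1)/(k_1 L₀) = 0.9608,
t_c = ln(9.403 × 0.9608) / (1.89 − 0.201) = ln(9.035) / 1.689 = 2.201/1.689 = 1.303 d.
L(t_c) = L₀ e^(−k_1 t_c) = 44.2 × 0.7696 = 34.01 mg/L, and at the critical point k_2 D_c = k_1 L, so D_c = (0.201/1.89) × 34.01 = 3.617 mg/L.
Minimum DO = C_s − D_c = 8.31 − 3.617 = 4.693 mg/L.
x_c = v t_c = 0.850 m/s × 1.303 d × 86400 s/d = 95710 m ≈ 95.7 km.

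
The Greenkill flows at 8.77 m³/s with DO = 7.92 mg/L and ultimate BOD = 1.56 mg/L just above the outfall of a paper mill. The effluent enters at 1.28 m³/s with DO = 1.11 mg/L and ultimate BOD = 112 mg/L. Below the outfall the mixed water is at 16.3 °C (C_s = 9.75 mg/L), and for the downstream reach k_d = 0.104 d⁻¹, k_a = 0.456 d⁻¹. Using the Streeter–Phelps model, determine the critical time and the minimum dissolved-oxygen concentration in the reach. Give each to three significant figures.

t_c ≈ 1.71 d; minimum DO ≈ 6.77 mg/L

Mixed DO = (8.77×7.92 + 1.28×1.11)/(8.77+1.28) = 70.88/10.05 = 7.053 mg/L.
Mixed L₀ = (8.77×1.56 + 1.28×112)/(10.05) = 157.0/10.05 = 15.63 mg/L.
Initial deficit D₀ = C_s − DO₀ = 9.75 − 7.053 = 2.697 mg/L.
t_c = (1/0.3520) ln[(0.456/0.104)(1 − 2.697×0.3520/(0.104×15.63))] = 2.841 × ln(1.823) = 1.706 d.
D_c = (0.104/0.456) × 15.63 × e^(−0.104×1.706) = 0.2281 × 15.63 × 0.8374 = 2.985 mg/L.
Minimum DO = 9.75 − 2.985 = 6.765 mg/L.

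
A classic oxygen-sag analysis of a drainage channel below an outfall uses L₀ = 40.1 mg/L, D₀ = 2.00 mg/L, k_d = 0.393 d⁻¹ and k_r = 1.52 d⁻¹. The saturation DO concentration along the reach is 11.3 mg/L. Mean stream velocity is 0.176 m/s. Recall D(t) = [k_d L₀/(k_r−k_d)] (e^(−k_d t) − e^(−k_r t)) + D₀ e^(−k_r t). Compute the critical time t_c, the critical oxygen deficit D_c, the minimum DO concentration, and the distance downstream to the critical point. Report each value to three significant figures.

t_c ≈ 1.06 d; D_c ≈ 6.83 mg/L; min DO ≈ 4.47 mg/L; x_c ≈ 16.2 km

With k_r/k_d = 3.868 and 1 − D₀(k_r−k_d)/(k_d L₀) = 0.8570,
t_c = ln(3.868 × 0.8570) / (1.52 − 0.393) = ln(3.315) / 1.127 = 1.198/1.127 = 1.063 d.
L(t_c) = L₀ e^(−k_d t_c) = 40.1 × 0.6585 = 26.40 mg/L, and at the critical point k_r D_c = k_d L, so D_c = (0.393/1.52) × 26.40 = 6.827 mg/L.
Minimum DO = C_s − D_c = 11.3 − 6.827 = 4.473 mg/L.
x_c = v t_c = 0.176 m/s × 1.063 d × 86400 s/d = 16170 m ≈ 16.2 km.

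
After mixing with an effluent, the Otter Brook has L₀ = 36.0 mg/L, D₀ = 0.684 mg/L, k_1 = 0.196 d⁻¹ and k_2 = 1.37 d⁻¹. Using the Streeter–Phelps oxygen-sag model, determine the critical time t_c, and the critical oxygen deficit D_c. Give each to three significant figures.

t_c = [1/(k_2−k_1)] ln[(k_2/k_1)(1 − D₀(k_2−k_1)/(k_1 L₀))]
= [1/(1.37−0.196)] ln[(1.37/0.196)(1 − 0.684×1.174/(0.196×36.0))]
= (1/1.174) ln[6.990 × 0.8862] = 0.8518 × ln(6.194) = 0.8518 × 1.824 = 1.553 d.
L(t_c) = L₀ e^(−k_1 t_c) = 36.0 × 0.7375 = 26.55 mg/L, and at the critical point k_2 D_c = k_1 L, so D_c = (0.196/1.37) × 26.55 = 3.799 mg/L.

t_c ≈ 1.55 d; D_c ≈ 3.80 mg/L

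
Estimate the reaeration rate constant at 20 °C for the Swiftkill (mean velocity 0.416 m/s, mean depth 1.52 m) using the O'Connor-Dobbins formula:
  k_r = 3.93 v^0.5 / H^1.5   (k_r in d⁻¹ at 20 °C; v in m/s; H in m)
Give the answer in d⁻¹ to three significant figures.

k_r ≈ 1.35 d⁻¹

k_r = 3.93 × 0.416^0.5 / 1.52^1.5 = 3.93 × 0.6450 / 1.874 = 1.353 d⁻¹.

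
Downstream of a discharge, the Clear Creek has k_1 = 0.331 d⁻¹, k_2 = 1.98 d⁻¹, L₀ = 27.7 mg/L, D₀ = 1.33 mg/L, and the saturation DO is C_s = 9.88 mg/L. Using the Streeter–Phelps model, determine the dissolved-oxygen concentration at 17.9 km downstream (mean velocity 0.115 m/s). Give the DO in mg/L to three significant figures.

DO ≈ 6.94 mg/L

Travel time t = x/v = 17.9 km / (0.115 m/s) = 17900 m / 0.115 m/s = 155700 s = 1.802 d.
k_1 L₀/(k_2−k_1) = 0.331×27.7/(1.98−0.331) = 9.169/1.649 = 5.560 mg/L.
e^(−k_1 t) = e^(−0.331×1.802) = 0.5508; e^(−k_2 t) = e^(−1.98×1.802) = 0.02824.
D = 5.560 × (0.5508 − 0.02824) + 1.33 × 0.02824 = 2.906 + 0.03756 = 2.943 mg/L.
DO = C_s − D = 9.88 − 2.943 = 6.937 mg/L.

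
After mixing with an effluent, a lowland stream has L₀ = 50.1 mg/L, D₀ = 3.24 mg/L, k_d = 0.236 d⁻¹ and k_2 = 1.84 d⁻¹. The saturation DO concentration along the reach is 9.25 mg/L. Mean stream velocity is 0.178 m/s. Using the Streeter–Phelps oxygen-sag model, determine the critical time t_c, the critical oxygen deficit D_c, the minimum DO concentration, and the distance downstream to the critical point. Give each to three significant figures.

At the critical point dD/dt = 0, so k_d L₀ e^(−k_d t) = k_2 D. Substituting D(t) from the Streeter–Phelps equation and solving for t gives
t_c = ln[(k_2/k_d)(1 − D₀(k_2−k_d)/(k_d L₀))] / (k_2−k_d).
Here k_2−k_d = 1.604 d⁻¹ and 1 − D₀(k_2−k_d)/(k_d L₀) = 1 − 3.24×1.604/(0.236×50.1) = 0.5605, so
t_c = ln(7.797 × 0.5605) / 1.604 = 1.475 / 1.604 = 0.9194 d.
L(t_c) = L₀ e^(−k_d t_c) = 50.1 × 0.8050 = 40.33 mg/L, and at the critical point k_2 D_c = k_d L, so D_c = (0.236/1.84) × 40.33 = 5.173 mg/L.
Minimum DO = C_s − D_c = 9.25 − 5.173 = 4.077 mg/L.
x_c = v t_c = 0.178 m/s × 0.9194 d × 86400 s/d = 14140 m ≈ 14.1 km.

t_c ≈ 0.919 d; D_c ≈ 5.17 mg/L; min DO ≈ 4.08 mg/L; x_c ≈ 14.1 km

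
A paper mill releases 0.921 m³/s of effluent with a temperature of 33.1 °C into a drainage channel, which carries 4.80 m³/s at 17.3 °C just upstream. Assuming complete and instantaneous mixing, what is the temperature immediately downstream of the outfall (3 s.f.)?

Flow-weighted mixing: C = (Q_r C_r + Q_w C_w)/(Q_r + Q_w)
= (4.80×17.3 + 0.921×33.1)/(4.80 + 0.921) = 113.5/5.721 = 19.84 °C.

19.8 °C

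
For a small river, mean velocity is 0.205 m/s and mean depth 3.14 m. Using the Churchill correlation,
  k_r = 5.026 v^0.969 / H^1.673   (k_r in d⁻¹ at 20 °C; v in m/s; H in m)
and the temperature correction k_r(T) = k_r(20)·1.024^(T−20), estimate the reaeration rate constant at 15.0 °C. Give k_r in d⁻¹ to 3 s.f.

k_r(20) = 5.026 × 0.205^0.969 / 3.14^1.673 = 5.026 × 0.2153 / 6.782 = 0.1596 d⁻¹.
k_r(15.0) = 0.1596 × 1.024^(15.0−20) = 0.1596 × 0.8882 = 0.1417 d⁻¹.

k_r ≈ 0.142 d⁻¹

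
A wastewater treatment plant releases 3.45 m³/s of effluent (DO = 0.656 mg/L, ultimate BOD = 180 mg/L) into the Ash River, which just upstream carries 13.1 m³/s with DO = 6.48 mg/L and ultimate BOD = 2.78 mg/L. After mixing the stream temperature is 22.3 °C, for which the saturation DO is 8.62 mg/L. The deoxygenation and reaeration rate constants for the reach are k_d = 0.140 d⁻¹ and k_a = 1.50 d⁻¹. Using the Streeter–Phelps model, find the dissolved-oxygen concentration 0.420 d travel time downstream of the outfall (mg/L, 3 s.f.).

DO ≈ 5.16 mg/L

Mixed DO = (13.1×6.48 + 3.45×0.656)/(13.1+3.45) = 87.15/16.55 = 5.266 mg/L.
Mixed L₀ = (13.1×2.78 + 3.45×180)/(16.55) = 657.4/16.55 = 39.72 mg/L.
Initial deficit D₀ = C_s − DO₀ = 8.62 − 5.266 = 3.354 mg/L.
D(0.420) = [0.140×39.72/(1.50−0.140)](e^(−0.140×0.420) − e^(−1.50×0.420)) + 3.354 e^(−1.50×0.420)
= 4.089 × (0.9429 − 0.5326) + 3.354 × 0.5326 = 3.464 mg/L.
DO = 8.62 − 3.464 = 5.156 mg/L.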